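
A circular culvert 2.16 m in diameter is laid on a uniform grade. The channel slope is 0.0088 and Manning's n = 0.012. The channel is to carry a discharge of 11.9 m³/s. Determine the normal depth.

y_n = 1.24 m

Manning's equation rearranged: A R^(2/3) = nQ / (1·√S) = 0.012 × 11.9 / (√0.0088) = 1.522.
Trying y = 1.51 m: A R^(2/3) = 2.031 — too large.
Trying y = 1.24 m: A R^(2/3) = 1.524 — ≈ 1.522.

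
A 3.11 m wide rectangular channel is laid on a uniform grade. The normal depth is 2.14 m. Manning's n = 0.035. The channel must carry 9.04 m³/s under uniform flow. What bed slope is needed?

Flow area A = b·y = 3.11 × 2.14 = 6.655 m². Wetted perimeter P = b + 2y = 3.11 + 2×2.14 = 7.39 m.
Hydraulic radius R = A/P = 6.655/7.39 = 0.9006 m.
From Manning's equation, S = [nQ / (1 A R^(2/3))]² = [0.035 × 9.04 / (1 × 6.655 × 0.9006^(2/3))]² = 0.0026.

S = 0.0026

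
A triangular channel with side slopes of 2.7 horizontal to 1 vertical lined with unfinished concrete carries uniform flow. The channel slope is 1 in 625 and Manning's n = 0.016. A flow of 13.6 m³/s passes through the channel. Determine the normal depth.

y_n = 1.57 m

Manning's equation rearranged: A R^(2/3) = nQ / (1·√S) = 0.016 × 13.6 / (√0.0016) = 5.44.
Try y = 1.99 m: A R^(2/3) = 10.21 — too large.
Try y = 1.29 m: A R^(2/3) = 3.213 — too small.
Try y = 1.57 m: A R^(2/3) = 5.426 — matches.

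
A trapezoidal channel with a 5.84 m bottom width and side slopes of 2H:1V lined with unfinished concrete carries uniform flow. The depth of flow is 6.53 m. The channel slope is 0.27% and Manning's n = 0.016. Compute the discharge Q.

Q = 928 m³/s

With bottom width b = 5.84 m and side slope z = 2: A = (b + zy)y = (5.84 + 2×6.53)×6.53 = 123.4 m²; P = b + 2y√(1+z²) = 5.84 + 2×6.53×2.236 = 35.04 m.
Hydraulic radius R = A/P = 123.4/35.04 = 3.522 m.
Manning's equation: Q = (1/n) A R^(2/3) S^(1/2) = (1/0.016) × 123.4 × 3.522^(2/3) × 0.0027^(1/2) = 928 m³/s.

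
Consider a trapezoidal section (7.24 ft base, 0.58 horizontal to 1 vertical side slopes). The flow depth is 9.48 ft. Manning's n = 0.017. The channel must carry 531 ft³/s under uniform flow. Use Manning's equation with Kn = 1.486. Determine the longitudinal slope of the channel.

With bottom width b = 7.24 ft and side slope z = 0.58: A = (b + zy)y = (7.24 + 0.58×9.48)×9.48 = 120.8 ft²; P = b + 2y√(1+z²) = 7.24 + 2×9.48×1.156 = 29.16 ft.
Hydraulic radius R = A/P = 120.8/29.16 = 4.142 ft.
From Manning's equation, S = [nQ / (1.486 A R^(2/3))]² = [0.017 × 531 / (1.486 × 120.8 × 4.142^(2/3))]² = 0.00038.

S = 0.00038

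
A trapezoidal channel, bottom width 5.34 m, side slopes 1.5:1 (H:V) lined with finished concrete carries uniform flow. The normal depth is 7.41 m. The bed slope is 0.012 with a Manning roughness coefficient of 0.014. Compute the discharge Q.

With bottom width b = 5.34 m and side slope z = 1.5: A = (b + zy)y = (5.34 + 1.5×7.41)×7.41 = 121.9 m²; P = b + 2y√(1+z²) = 5.34 + 2×7.41×1.803 = 32.06 m.
Hydraulic radius R = A/P = 121.9/32.06 = 3.804 m.
Manning's equation: Q = (1/n) A R^(2/3) S^(1/2) = (1/0.014) × 121.9 × 3.804^(2/3) × 0.012^(1/2) = 2320 m³/s.

Q = 2320 m³/s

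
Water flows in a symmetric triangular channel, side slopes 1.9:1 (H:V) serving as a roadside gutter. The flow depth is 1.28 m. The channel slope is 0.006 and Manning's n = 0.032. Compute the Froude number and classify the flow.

For a triangular section with side slope z = 1.9: A = zy² = 1.9×1.28² = 3.113 m²; P = 2y√(1+z²) = 2×1.28×2.147 = 5.497 m.
Hydraulic radius R = A/P = 3.113/5.497 = 0.5663 m.
V = (1/n) R^(2/3) √S = (1/0.032) × 0.5663^(2/3) × √0.006 = 1.657 m/s. Hydraulic depth D_h = A/T = 3.113/4.864 = 0.64 m.
Froude number Fr = V/√(g·D_h) = 1.657/√(9.81×0.64) = 0.661, which is less than 1, so the flow is subcritical.

subcritical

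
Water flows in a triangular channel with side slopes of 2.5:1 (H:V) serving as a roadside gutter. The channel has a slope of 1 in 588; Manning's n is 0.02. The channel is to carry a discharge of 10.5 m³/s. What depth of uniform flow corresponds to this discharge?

Manning's equation rearranged: A R^(2/3) = nQ / (1·√S) = 0.02 × 10.5 / (√0.001701) = 5.092.
Try y = 1.41 m: A R^(2/3) = 3.747 — too small.
Try y = 1.58 m: A R^(2/3) = 5.076 — close enough.

y_n = 1.58 m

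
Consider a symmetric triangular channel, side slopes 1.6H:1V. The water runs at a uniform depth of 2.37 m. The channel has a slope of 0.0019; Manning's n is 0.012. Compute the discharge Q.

For a triangular section with side slope z = 1.6: A = zy² = 1.6×2.37² = 8.987 m²; P = 2y√(1+z²) = 2×2.37×1.887 = 8.943 m.
Hydraulic radius R = A/P = 8.987/8.943 = 1.005 m.
Manning's equation: Q = (1/n) A R^(2/3) S^(1/2) = (1/0.012) × 8.987 × 1.005^(2/3) × 0.0019^(1/2) = 32.8 m³/s.

Q = 32.8 m³/s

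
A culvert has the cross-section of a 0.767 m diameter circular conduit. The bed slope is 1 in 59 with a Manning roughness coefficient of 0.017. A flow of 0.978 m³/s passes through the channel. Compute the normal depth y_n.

Manning's equation rearranged: A R^(2/3) = nQ / (1·√S) = 0.017 × 0.978 / (√0.01695) = 0.1277.
Try y = 0.61 m: A R^(2/3) = 0.1493 — high.
Try y = 0.476 m: A R^(2/3) = 0.1086 — low.
Try y = 0.534 m: A R^(2/3) = 0.1277 — matches.

y_n = 0.534 m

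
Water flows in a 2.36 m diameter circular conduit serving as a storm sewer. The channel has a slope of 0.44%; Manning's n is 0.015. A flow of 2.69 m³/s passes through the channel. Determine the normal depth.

y_n = 0.711 m

Manning's equation rearranged: A R^(2/3) = nQ / (1·√S) = 0.015 × 2.69 / (√0.0044) = 0.6083.
Trying y = 0.487 m: A R^(2/3) = 0.2871 — low.
Trying y = 0.773 m: A R^(2/3) = 0.7135 — high.
Trying y = 0.711 m: A R^(2/3) = 0.6076 — close enough.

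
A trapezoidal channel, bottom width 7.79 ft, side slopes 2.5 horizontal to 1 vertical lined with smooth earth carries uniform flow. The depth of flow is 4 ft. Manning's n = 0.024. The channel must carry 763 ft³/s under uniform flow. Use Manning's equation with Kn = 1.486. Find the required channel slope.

S = 0.0092

With bottom width b = 7.79 ft and side slope z = 2.5: A = (b + zy)y = (7.79 + 2.5×4)×4 = 71.16 ft²; P = b + 2y√(1+z²) = 7.79 + 2×4×2.693 = 29.33 ft.
Hydraulic radius R = A/P = 71.16/29.33 = 2.426 ft.
From Manning's equation, S = [nQ / (1.486 A R^(2/3))]² = [0.024 × 763 / (1.486 × 71.16 × 2.426^(2/3))]² = 0.0092.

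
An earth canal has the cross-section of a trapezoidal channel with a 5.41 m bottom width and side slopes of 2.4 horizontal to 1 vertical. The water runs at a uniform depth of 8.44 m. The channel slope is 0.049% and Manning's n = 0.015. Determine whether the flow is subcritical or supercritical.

subcritical

With bottom width b = 5.41 m and side slope z = 2.4: A = (b + zy)y = (5.41 + 2.4×8.44)×8.44 = 216.6 m²; P = b + 2y√(1+z²) = 5.41 + 2×8.44×2.6 = 49.3 m.
Hydraulic radius R = A/P = 216.6/49.3 = 4.394 m.
V = (1/n) R^(2/3) √S = (1/0.015) × 4.394^(2/3) × √0.00049 = 3.959 m/s. Hydraulic depth D_h = A/T = 216.6/45.92 = 4.717 m.
Froude number Fr = V/√(g·D_h) = 3.959/√(9.81×4.717) = 0.582, which is less than 1, so the flow is subcritical.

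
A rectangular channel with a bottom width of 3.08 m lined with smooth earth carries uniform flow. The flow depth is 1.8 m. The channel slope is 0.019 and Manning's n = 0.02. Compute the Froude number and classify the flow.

Flow area A = b·y = 3.08 × 1.8 = 5.544 m². Wetted perimeter P = b + 2y = 3.08 + 2×1.8 = 6.68 m.
Hydraulic radius R = A/P = 5.544/6.68 = 0.8299 m.
V = (1/n) R^(2/3) √S = (1/0.02) × 0.8299^(2/3) × √0.019 = 6.087 m/s. Hydraulic depth D_h = A/T = 5.544/3.08 = 1.8 m.
Froude number Fr = V/√(g·D_h) = 6.087/√(9.81×1.8) = 1.45, which is greater than 1, so the flow is supercritical.

supercritical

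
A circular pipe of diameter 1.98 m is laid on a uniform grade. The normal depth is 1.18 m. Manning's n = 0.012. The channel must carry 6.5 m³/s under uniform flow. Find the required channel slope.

S = 0.00371

For a circular section of diameter D = 1.98 m at depth y = 1.18 m, the central angle is θ = 2 arccos(1 − 2y/D) = 3.528 rad. Then A = (D²/8)(θ − sin θ) = 1.913 m² and P = Dθ/2 = 3.493 m.
Hydraulic radius R = A/P = 1.913/3.493 = 0.5479 m.
From Manning's equation, S = [nQ / (1 A R^(2/3))]² = [0.012 × 6.5 / (1 × 1.913 × 0.5479^(2/3))]² = 0.00371.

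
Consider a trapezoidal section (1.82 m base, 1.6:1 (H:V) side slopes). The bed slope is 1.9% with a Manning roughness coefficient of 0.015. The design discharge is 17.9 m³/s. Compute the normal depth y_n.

Manning's equation rearranged: A R^(2/3) = nQ / (1·√S) = 0.015 × 17.9 / (√0.019) = 1.948.
At y = 1.02 m: A R^(2/3) = 2.563 — over.
At y = 0.888 m: A R^(2/3) = 1.947 — matches.

y_n = 0.888 m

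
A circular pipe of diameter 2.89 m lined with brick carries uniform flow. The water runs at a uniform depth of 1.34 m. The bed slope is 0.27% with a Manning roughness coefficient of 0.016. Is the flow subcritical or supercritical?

subcritical

For a circular section of diameter D = 2.89 m at depth y = 1.34 m, the central angle is θ = 2 arccos(1 − 2y/D) = 2.996 rad. Then A = (D²/8)(θ − sin θ) = 2.977 m² and P = Dθ/2 = 4.329 m.
Hydraulic radius R = A/P = 2.977/4.329 = 0.6875 m.
V = (1/n) R^(2/3) √S = (1/0.016) × 0.6875^(2/3) × √0.0027 = 2.53 m/s. Hydraulic depth D_h = A/T = 2.977/2.882 = 1.033 m.
Froude number Fr = V/√(g·D_h) = 2.53/√(9.81×1.033) = 0.795, which is less than 1, so the flow is subcritical.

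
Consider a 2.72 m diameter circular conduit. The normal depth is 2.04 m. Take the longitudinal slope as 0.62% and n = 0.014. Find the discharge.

Q = 23 m³/s

For a circular section of diameter D = 2.72 m at depth y = 2.04 m, the central angle is θ = 2 arccos(1 − 2y/D) = 4.189 rad. Then A = (D²/8)(θ − sin θ) = 4.675 m² and P = Dθ/2 = 5.697 m.
Hydraulic radius R = A/P = 4.675/5.697 = 0.8206 m.
Manning's equation: Q = (1/n) A R^(2/3) S^(1/2) = (1/0.014) × 4.675 × 0.8206^(2/3) × 0.0062^(1/2) = 23 m³/s.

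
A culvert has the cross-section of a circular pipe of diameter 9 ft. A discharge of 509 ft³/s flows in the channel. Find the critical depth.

At critical depth, Q² T / (g A³) = 1, i.e. A³/T = Q²/g = 509²/32.2 = 8046.
Try y = 6.41 ft: A³/T = 13970 — over.
Try y = 4.15 ft: A³/T = 2624 — short.
Try y = 5.56 ft: A³/T = 8030 — ≈ 8046.

y_c = 5.56 ft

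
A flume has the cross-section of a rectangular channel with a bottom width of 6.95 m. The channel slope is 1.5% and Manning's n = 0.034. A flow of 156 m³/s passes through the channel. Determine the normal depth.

Manning's equation rearranged: A R^(2/3) = nQ / (1·√S) = 0.034 × 156 / (√0.015) = 43.31.
Try y = 3.59 m: A R^(2/3) = 36.45 — too small.
Try y = 4.84 m: A R^(2/3) = 53.8 — too large.
Try y = 4.09 m: A R^(2/3) = 43.28 — close enough.

y_n = 4.09 m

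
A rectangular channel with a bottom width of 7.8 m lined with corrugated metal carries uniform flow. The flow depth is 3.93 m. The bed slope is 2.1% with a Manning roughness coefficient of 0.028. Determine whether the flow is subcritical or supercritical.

supercritical

Flow area A = b·y = 7.8 × 3.93 = 30.65 m². Wetted perimeter P = b + 2y = 7.8 + 2×3.93 = 15.66 m.
Hydraulic radius R = A/P = 30.65/15.66 = 1.957 m.
V = (1/n) R^(2/3) √S = (1/0.028) × 1.957^(2/3) × √0.021 = 8.099 m/s. Hydraulic depth D_h = A/T = 30.65/7.8 = 3.93 m.
Froude number Fr = V/√(g·D_h) = 8.099/√(9.81×3.93) = 1.3, which is greater than 1, so the flow is supercritical.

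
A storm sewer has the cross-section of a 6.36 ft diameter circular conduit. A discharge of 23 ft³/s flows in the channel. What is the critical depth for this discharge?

y_c = 1.24 ft

At critical depth, Q² T / (g A³) = 1, i.e. A³/T = Q²/g = 23²/32.2 = 16.43.
Try y = 0.963 ft: A³/T = 6.096 — short.
Try y = 1.24 ft: A³/T = 16.46 — ≈ 16.43.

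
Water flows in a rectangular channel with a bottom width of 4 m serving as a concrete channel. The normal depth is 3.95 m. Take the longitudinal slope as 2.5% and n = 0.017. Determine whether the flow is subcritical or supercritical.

supercritical

Flow area A = b·y = 4 × 3.95 = 15.8 m². Wetted perimeter P = b + 2y = 4 + 2×3.95 = 11.9 m.
Hydraulic radius R = A/P = 15.8/11.9 = 1.328 m.
V = (1/n) R^(2/3) √S = (1/0.017) × 1.328^(2/3) × √0.025 = 11.24 m/s. Hydraulic depth D_h = A/T = 15.8/4 = 3.95 m.
Froude number Fr = V/√(g·D_h) = 11.24/√(9.81×3.95) = 1.8, which is greater than 1, so the flow is supercritical.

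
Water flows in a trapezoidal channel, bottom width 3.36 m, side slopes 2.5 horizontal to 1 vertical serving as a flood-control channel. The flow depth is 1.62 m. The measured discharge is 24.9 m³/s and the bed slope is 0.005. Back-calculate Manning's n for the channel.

n = 0.0339

With bottom width b = 3.36 m and side slope z = 2.5: A = (b + zy)y = (3.36 + 2.5×1.62)×1.62 = 12 m²; P = b + 2y√(1+z²) = 3.36 + 2×1.62×2.693 = 12.08 m.
Hydraulic radius R = A/P = 12/12.08 = 0.9934 m.
Rearranging Manning's equation: n = (1/Q) A R^(2/3) S^(1/2) = (1/24.9) × 12 × 0.9934^(2/3) × √0.005 = 0.0339.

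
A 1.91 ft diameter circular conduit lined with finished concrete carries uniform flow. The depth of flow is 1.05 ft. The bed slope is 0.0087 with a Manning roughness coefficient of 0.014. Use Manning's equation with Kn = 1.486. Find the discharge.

Q = 10.1 ft³/s

For a circular section of diameter D = 1.91 ft at depth y = 1.05 ft, the central angle is θ = 2 arccos(1 − 2y/D) = 3.341 rad. Then A = (D²/8)(θ − sin θ) = 1.614 ft² and P = Dθ/2 = 3.191 ft.
Hydraulic radius R = A/P = 1.614/3.191 = 0.5058 ft.
Manning's equation: Q = (1.486/n) A R^(2/3) S^(1/2) = (1.486/0.014) × 1.614 × 0.5058^(2/3) × 0.0087^(1/2) = 10.1 ft³/s.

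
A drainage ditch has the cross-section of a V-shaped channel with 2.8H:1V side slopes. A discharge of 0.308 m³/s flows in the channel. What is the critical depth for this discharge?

At critical depth, Q² T / (g A³) = 1, i.e. A³/T = Q²/g = 0.308²/9.81 = 0.00967.
Try y = 0.249 m: A³/T = 0.003752 — too small.
Try y = 0.301 m: A³/T = 0.009685 — close enough.

y_c = 0.301 m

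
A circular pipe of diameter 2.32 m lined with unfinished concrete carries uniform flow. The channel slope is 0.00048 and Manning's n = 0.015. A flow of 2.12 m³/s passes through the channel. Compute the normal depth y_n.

y_n = 1.15 m

Manning's equation rearranged: A R^(2/3) = nQ / (1·√S) = 0.015 × 2.12 / (√0.00048) = 1.451.
Try y = 0.791 m: A R^(2/3) = 0.7357 — too small.
Try y = 1.15 m: A R^(2/3) = 1.449 — ≈ 1.451.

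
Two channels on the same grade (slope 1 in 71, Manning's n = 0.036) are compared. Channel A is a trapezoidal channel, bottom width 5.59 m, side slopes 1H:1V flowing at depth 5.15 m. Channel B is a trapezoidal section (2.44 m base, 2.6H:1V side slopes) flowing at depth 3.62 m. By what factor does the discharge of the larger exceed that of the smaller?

Channel A: With bottom width b = 5.59 m and side slope z = 1: A = (b + zy)y = (5.59 + 1×5.15)×5.15 = 55.31 m²; P = b + 2y√(1+z²) = 5.59 + 2×5.15×1.414 = 20.16 m. Hydraulic radius R = A/P = 55.31/20.16 = 2.744 m. Q_A = (1/0.036)·55.31·2.744^(2/3)·√0.01408 = 357.4 m³/s.
Channel B: With bottom width b = 2.44 m and side slope z = 2.6: A = (b + zy)y = (2.44 + 2.6×3.62)×3.62 = 42.9 m²; P = b + 2y√(1+z²) = 2.44 + 2×3.62×2.786 = 22.61 m. Hydraulic radius R = A/P = 42.9/22.61 = 1.898 m. Q_B = (1/0.036)·42.9·1.898^(2/3)·√0.01408 = 216.8 m³/s.
The larger discharge is 357.4 m³/s and the smaller is 216.8 m³/s; the ratio is 1.65.

1.65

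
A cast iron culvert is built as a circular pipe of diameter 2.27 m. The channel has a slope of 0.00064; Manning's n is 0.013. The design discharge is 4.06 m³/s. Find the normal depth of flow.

y_n = 1.47 m

Manning's equation rearranged: A R^(2/3) = nQ / (1·√S) = 0.013 × 4.06 / (√0.00064) = 2.086.
At y = 1.67 m: A R^(2/3) = 2.473 — over.
At y = 1.24 m: A R^(2/3) = 1.607 — short.
At y = 1.47 m: A R^(2/3) = 2.087 — matches.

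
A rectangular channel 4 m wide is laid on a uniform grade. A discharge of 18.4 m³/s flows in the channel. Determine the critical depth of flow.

y_c = 1.29 m

For a rectangular channel, critical depth y_c = (q²/g)^(1/3) where q = Q/b = 18.4/4 = 4.6 m²/s.
So y_c = (4.6²/9.81)^(1/3) = 1.29 m.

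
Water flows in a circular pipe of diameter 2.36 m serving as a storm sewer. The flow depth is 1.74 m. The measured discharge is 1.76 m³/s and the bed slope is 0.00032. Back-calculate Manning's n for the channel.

For a circular section of diameter D = 2.36 m at depth y = 1.74 m, the central angle is θ = 2 arccos(1 − 2y/D) = 4.131 rad. Then A = (D²/8)(θ − sin θ) = 3.457 m² and P = Dθ/2 = 4.874 m.
Hydraulic radius R = A/P = 3.457/4.874 = 0.7093 m.
Rearranging Manning's equation: n = (1/Q) A R^(2/3) S^(1/2) = (1/1.76) × 3.457 × 0.7093^(2/3) × √0.00032 = 0.0279.

n = 0.0279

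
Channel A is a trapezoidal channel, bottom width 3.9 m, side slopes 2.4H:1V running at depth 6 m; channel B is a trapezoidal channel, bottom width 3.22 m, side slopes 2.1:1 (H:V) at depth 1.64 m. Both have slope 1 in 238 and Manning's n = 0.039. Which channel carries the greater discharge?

Channel A: With bottom width b = 3.9 m and side slope z = 2.4: A = (b + zy)y = (3.9 + 2.4×6)×6 = 109.8 m²; P = b + 2y√(1+z²) = 3.9 + 2×6×2.6 = 35.1 m. Hydraulic radius R = A/P = 109.8/35.1 = 3.128 m. Q_A = (1/0.039)·109.8·3.128^(2/3)·√0.004202 = 390.3 m³/s.
Channel B: With bottom width b = 3.22 m and side slope z = 2.1: A = (b + zy)y = (3.22 + 2.1×1.64)×1.64 = 10.93 m²; P = b + 2y√(1+z²) = 3.22 + 2×1.64×2.326 = 10.85 m. Hydraulic radius R = A/P = 10.93/10.85 = 1.007 m. Q_B = (1/0.039)·10.93·1.007^(2/3)·√0.004202 = 18.25 m³/s.
Q_A = 390.3 m³/s vs Q_B = 18.25 m³/s, so channel A carries more.

channel A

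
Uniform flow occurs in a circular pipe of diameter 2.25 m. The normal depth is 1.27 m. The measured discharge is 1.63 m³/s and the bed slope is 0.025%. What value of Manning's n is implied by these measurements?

n = 0.016

For a circular section of diameter D = 2.25 m at depth y = 1.27 m, the central angle is θ = 2 arccos(1 − 2y/D) = 3.4 rad. Then A = (D²/8)(θ − sin θ) = 2.313 m² and P = Dθ/2 = 3.825 m.
Hydraulic radius R = A/P = 2.313/3.825 = 0.6048 m.
Rearranging Manning's equation: n = (1/Q) A R^(2/3) S^(1/2) = (1/1.63) × 2.313 × 0.6048^(2/3) × √0.00025 = 0.016.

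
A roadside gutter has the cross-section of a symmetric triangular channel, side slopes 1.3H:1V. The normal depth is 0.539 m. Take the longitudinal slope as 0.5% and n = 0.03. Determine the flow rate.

For a triangular section with side slope z = 1.3: A = zy² = 1.3×0.539² = 0.3777 m²; P = 2y√(1+z²) = 2×0.539×1.64 = 1.768 m.
Hydraulic radius R = A/P = 0.3777/1.768 = 0.2136 m.
Manning's equation: Q = (1/n) A R^(2/3) S^(1/2) = (1/0.03) × 0.3777 × 0.2136^(2/3) × 0.005^(1/2) = 0.318 m³/s.

Q = 0.318 m³/s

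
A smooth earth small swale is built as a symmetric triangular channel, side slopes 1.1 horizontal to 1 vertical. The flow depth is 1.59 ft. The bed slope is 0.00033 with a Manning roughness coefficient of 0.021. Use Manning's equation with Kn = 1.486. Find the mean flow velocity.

For a triangular section with side slope z = 1.1: A = zy² = 1.1×1.59² = 2.781 ft²; P = 2y√(1+z²) = 2×1.59×1.487 = 4.727 ft.
Hydraulic radius R = A/P = 2.781/4.727 = 0.5883 ft.
From Manning's equation, V = (1.486/n) R^(2/3) S^(1/2) = (1.486/0.021) × 0.5883^(2/3) × 0.00033^(1/2) = 0.902 ft/s.

V = 0.902 ft/s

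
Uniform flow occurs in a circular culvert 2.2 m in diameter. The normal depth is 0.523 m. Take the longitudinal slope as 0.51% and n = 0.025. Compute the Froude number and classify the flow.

For a circular section of diameter D = 2.2 m at depth y = 0.523 m, the central angle is θ = 2 arccos(1 − 2y/D) = 2.037 rad. Then A = (D²/8)(θ − sin θ) = 0.6922 m² and P = Dθ/2 = 2.241 m.
Hydraulic radius R = A/P = 0.6922/2.241 = 0.3089 m.
V = (1/n) R^(2/3) √S = (1/0.025) × 0.3089^(2/3) × √0.0051 = 1.305 m/s. Hydraulic depth D_h = A/T = 0.6922/1.873 = 0.3695 m.
Froude number Fr = V/√(g·D_h) = 1.305/√(9.81×0.3695) = 0.686, which is less than 1, so the flow is subcritical.

subcritical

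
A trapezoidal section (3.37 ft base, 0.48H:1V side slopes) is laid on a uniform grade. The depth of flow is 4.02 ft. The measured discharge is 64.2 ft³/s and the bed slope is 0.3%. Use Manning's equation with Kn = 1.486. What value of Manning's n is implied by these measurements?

n = 0.039

With bottom width b = 3.37 ft and side slope z = 0.48: A = (b + zy)y = (3.37 + 0.48×4.02)×4.02 = 21.3 ft²; P = b + 2y√(1+z²) = 3.37 + 2×4.02×1.109 = 12.29 ft.
Hydraulic radius R = A/P = 21.3/12.29 = 1.734 ft.
Rearranging Manning's equation: n = (1.486/Q) A R^(2/3) S^(1/2) = (1.486/64.2) × 21.3 × 1.734^(2/3) × √0.003 = 0.039.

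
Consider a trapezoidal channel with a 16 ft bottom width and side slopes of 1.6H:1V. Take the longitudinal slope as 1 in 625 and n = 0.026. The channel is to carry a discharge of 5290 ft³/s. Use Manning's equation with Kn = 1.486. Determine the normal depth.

Manning's equation rearranged: A R^(2/3) = nQ / (1.486·√S) = 0.026 × 5290 / (1.486 × √0.0016) = 2314.
At y = 10.3 ft: A R^(2/3) = 1117 — too small.
At y = 18.1 ft: A R^(2/3) = 3689 — too large.
At y = 14.6 ft: A R^(2/3) = 2314 — close enough.

y_n = 14.6 ft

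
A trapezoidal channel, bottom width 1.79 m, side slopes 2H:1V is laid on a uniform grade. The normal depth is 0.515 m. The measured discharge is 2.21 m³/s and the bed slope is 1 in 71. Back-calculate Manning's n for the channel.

With bottom width b = 1.79 m and side slope z = 2: A = (b + zy)y = (1.79 + 2×0.515)×0.515 = 1.452 m²; P = b + 2y√(1+z²) = 1.79 + 2×0.515×2.236 = 4.093 m.
Hydraulic radius R = A/P = 1.452/4.093 = 0.3548 m.
Rearranging Manning's equation: n = (1/Q) A R^(2/3) S^(1/2) = (1/2.21) × 1.452 × 0.3548^(2/3) × √0.01408 = 0.0391.

n = 0.0391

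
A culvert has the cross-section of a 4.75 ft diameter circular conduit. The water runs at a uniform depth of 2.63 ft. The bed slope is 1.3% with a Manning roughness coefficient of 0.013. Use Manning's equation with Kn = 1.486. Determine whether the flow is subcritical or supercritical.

supercritical

For a circular section of diameter D = 4.75 ft at depth y = 2.63 ft, the central angle is θ = 2 arccos(1 − 2y/D) = 3.357 rad. Then A = (D²/8)(θ − sin θ) = 10.07 ft² and P = Dθ/2 = 7.972 ft.
Hydraulic radius R = A/P = 10.07/7.972 = 1.263 ft.
V = (1.486/n) R^(2/3) √S = (1.486/0.013) × 1.263^(2/3) × √0.013 = 15.23 ft/s. Hydraulic depth D_h = A/T = 10.07/4.723 = 2.132 ft.
Froude number Fr = V/√(g·D_h) = 15.23/√(32.2×2.132) = 1.84, which is greater than 1, so the flow is supercritical.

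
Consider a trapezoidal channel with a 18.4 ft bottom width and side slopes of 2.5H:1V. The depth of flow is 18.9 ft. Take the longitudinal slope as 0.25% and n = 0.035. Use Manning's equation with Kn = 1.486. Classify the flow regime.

With bottom width b = 18.4 ft and side slope z = 2.5: A = (b + zy)y = (18.4 + 2.5×18.9)×18.9 = 1241 ft²; P = b + 2y√(1+z²) = 18.4 + 2×18.9×2.693 = 120.2 ft.
Hydraulic radius R = A/P = 1241/120.2 = 10.32 ft.
V = (1.486/n) R^(2/3) √S = (1.486/0.035) × 10.32^(2/3) × √0.0025 = 10.07 ft/s. Hydraulic depth D_h = A/T = 1241/112.9 = 10.99 ft.
Froude number Fr = V/√(g·D_h) = 10.07/√(32.2×10.99) = 0.535, which is less than 1, so the flow is subcritical.

subcritical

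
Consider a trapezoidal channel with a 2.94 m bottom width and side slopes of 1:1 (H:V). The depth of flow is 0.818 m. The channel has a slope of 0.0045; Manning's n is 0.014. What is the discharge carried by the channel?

With bottom width b = 2.94 m and side slope z = 1: A = (b + zy)y = (2.94 + 1×0.818)×0.818 = 3.074 m²; P = b + 2y√(1+z²) = 2.94 + 2×0.818×1.414 = 5.254 m.
Hydraulic radius R = A/P = 3.074/5.254 = 0.5851 m.
Manning's equation: Q = (1/n) A R^(2/3) S^(1/2) = (1/0.014) × 3.074 × 0.5851^(2/3) × 0.0045^(1/2) = 10.3 m³/s.

Q = 10.3 m³/s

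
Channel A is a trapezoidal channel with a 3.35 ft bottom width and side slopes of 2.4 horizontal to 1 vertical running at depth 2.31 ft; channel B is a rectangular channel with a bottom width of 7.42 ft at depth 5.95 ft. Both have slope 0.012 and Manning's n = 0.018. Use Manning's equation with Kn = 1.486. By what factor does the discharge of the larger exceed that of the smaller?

Channel A: With bottom width b = 3.35 ft and side slope z = 2.4: A = (b + zy)y = (3.35 + 2.4×2.31)×2.31 = 20.55 ft²; P = b + 2y√(1+z²) = 3.35 + 2×2.31×2.6 = 15.36 ft. Hydraulic radius R = A/P = 20.55/15.36 = 1.337 ft. Q_A = (1.486/0.018)·20.55·1.337^(2/3)·√0.012 = 225.5 ft³/s.
Channel B: Flow area A = b·y = 7.42 × 5.95 = 44.15 ft². Wetted perimeter P = b + 2y = 7.42 + 2×5.95 = 19.32 ft. Hydraulic radius R = A/P = 44.15/19.32 = 2.285 ft. Q_B = (1.486/0.018)·44.15·2.285^(2/3)·√0.012 = 692.7 ft³/s.
The larger discharge is 692.7 ft³/s and the smaller is 225.5 ft³/s; the ratio is 3.07.

3.07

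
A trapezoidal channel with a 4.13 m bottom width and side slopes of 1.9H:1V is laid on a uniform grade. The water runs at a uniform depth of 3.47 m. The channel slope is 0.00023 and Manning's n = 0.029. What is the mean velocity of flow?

With bottom width b = 4.13 m and side slope z = 1.9: A = (b + zy)y = (4.13 + 1.9×3.47)×3.47 = 37.21 m²; P = b + 2y√(1+z²) = 4.13 + 2×3.47×2.147 = 19.03 m.
Hydraulic radius R = A/P = 37.21/19.03 = 1.955 m.
From Manning's equation, V = (1/n) R^(2/3) S^(1/2) = (1/0.029) × 1.955^(2/3) × 0.00023^(1/2) = 0.818 m/s.

V = 0.818 m/s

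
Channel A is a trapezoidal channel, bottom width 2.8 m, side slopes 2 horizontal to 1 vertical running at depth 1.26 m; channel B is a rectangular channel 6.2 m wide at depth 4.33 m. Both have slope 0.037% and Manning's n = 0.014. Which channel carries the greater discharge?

Channel A: With bottom width b = 2.8 m and side slope z = 2: A = (b + zy)y = (2.8 + 2×1.26)×1.26 = 6.703 m²; P = b + 2y√(1+z²) = 2.8 + 2×1.26×2.236 = 8.435 m. Hydraulic radius R = A/P = 6.703/8.435 = 0.7947 m. Q_A = (1/0.014)·6.703·0.7947^(2/3)·√0.00037 = 7.902 m³/s.
Channel B: Flow area A = b·y = 6.2 × 4.33 = 26.85 m². Wetted perimeter P = b + 2y = 6.2 + 2×4.33 = 14.86 m. Hydraulic radius R = A/P = 26.85/14.86 = 1.807 m. Q_B = (1/0.014)·26.85·1.807^(2/3)·√0.00037 = 54.71 m³/s.
Q_A = 7.902 m³/s vs Q_B = 54.71 m³/s, so channel B carries more.

channel B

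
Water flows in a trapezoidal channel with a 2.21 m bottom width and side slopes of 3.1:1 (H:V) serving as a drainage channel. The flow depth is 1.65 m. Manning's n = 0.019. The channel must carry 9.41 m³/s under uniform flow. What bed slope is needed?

With bottom width b = 2.21 m and side slope z = 3.1: A = (b + zy)y = (2.21 + 3.1×1.65)×1.65 = 12.09 m²; P = b + 2y√(1+z²) = 2.21 + 2×1.65×3.257 = 12.96 m.
Hydraulic radius R = A/P = 12.09/12.96 = 0.9326 m.
From Manning's equation, S = [nQ / (1 A R^(2/3))]² = [0.019 × 9.41 / (1 × 12.09 × 0.9326^(2/3))]² = 0.00024.

S = 0.00024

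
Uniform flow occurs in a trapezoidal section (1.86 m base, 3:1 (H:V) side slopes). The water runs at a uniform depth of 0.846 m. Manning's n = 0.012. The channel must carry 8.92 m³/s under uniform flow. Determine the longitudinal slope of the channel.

S = 0.002

With bottom width b = 1.86 m and side slope z = 3: A = (b + zy)y = (1.86 + 3×0.846)×0.846 = 3.721 m²; P = b + 2y√(1+z²) = 1.86 + 2×0.846×3.162 = 7.211 m.
Hydraulic radius R = A/P = 3.721/7.211 = 0.516 m.
From Manning's equation, S = [nQ / (1 A R^(2/3))]² = [0.012 × 8.92 / (1 × 3.721 × 0.516^(2/3))]² = 0.002.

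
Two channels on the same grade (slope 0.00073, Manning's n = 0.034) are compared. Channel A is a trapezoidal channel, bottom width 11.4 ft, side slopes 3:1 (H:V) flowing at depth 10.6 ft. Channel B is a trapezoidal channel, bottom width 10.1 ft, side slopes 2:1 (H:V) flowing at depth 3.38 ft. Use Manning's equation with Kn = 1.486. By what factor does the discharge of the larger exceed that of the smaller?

Channel A: With bottom width b = 11.4 ft and side slope z = 3: A = (b + zy)y = (11.4 + 3×10.6)×10.6 = 457.9 ft²; P = b + 2y√(1+z²) = 11.4 + 2×10.6×3.162 = 78.44 ft. Hydraulic radius R = A/P = 457.9/78.44 = 5.838 ft. Q_A = (1.486/0.034)·457.9·5.838^(2/3)·√0.00073 = 1753 ft³/s.
Channel B: With bottom width b = 10.1 ft and side slope z = 2: A = (b + zy)y = (10.1 + 2×3.38)×3.38 = 56.99 ft²; P = b + 2y√(1+z²) = 10.1 + 2×3.38×2.236 = 25.22 ft. Hydraulic radius R = A/P = 56.99/25.22 = 2.26 ft. Q_B = (1.486/0.034)·56.99·2.26^(2/3)·√0.00073 = 115.9 ft³/s.
The larger discharge is 1753 ft³/s and the smaller is 115.9 ft³/s; the ratio is 15.1.

15.1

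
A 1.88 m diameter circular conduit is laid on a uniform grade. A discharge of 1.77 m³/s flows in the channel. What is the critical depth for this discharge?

At critical depth, Q² T / (g A³) = 1, i.e. A³/T = Q²/g = 1.77²/9.81 = 0.3194.
Try y = 0.811 m: A³/T = 0.8086 — over.
Try y = 0.499 m: A³/T = 0.1239 — short.
Try y = 0.637 m: A³/T = 0.3194 — ≈ 0.3194.

y_c = 0.637 m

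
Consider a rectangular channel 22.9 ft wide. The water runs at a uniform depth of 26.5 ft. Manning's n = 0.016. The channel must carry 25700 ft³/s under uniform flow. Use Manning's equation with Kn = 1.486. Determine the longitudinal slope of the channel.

S = 0.013

Flow area A = b·y = 22.9 × 26.5 = 606.8 ft². Wetted perimeter P = b + 2y = 22.9 + 2×26.5 = 75.9 ft.
Hydraulic radius R = A/P = 606.8/75.9 = 7.995 ft.
From Manning's equation, S = [nQ / (1.486 A R^(2/3))]² = [0.016 × 25700 / (1.486 × 606.8 × 7.995^(2/3))]² = 0.013.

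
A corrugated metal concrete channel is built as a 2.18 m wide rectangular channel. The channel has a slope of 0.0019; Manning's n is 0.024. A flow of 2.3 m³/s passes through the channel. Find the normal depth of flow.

Manning's equation rearranged: A R^(2/3) = nQ / (1·√S) = 0.024 × 2.3 / (√0.0019) = 1.266.
Trying y = 0.737 m: A R^(2/3) = 0.929 — too small.
Trying y = 0.923 m: A R^(2/3) = 1.267 — close enough.

y_n = 0.923 m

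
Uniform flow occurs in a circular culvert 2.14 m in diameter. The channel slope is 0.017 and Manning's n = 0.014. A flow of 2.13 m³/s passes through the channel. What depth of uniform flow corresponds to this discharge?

Manning's equation rearranged: A R^(2/3) = nQ / (1·√S) = 0.014 × 2.13 / (√0.017) = 0.2287.
At y = 0.308 m: A R^(2/3) = 0.1058 — short.
At y = 0.449 m: A R^(2/3) = 0.2287 — close enough.

y_n = 0.449 m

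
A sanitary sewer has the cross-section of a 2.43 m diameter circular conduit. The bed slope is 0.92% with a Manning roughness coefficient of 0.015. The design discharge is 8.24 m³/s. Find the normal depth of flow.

Manning's equation rearranged: A R^(2/3) = nQ / (1·√S) = 0.015 × 8.24 / (√0.0092) = 1.289.
Trying y = 0.769 m: A R^(2/3) = 0.7221 — low.
Trying y = 1.31 m: A R^(2/3) = 1.886 — high.
Trying y = 1.05 m: A R^(2/3) = 1.289 — matches.

y_n = 1.05 m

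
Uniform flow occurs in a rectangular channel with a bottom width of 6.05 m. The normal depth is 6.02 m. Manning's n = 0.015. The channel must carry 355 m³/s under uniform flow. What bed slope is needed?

S = 0.00841

Flow area A = b·y = 6.05 × 6.02 = 36.42 m². Wetted perimeter P = b + 2y = 6.05 + 2×6.02 = 18.09 m.
Hydraulic radius R = A/P = 36.42/18.09 = 2.013 m.
From Manning's equation, S = [nQ / (1 A R^(2/3))]² = [0.015 × 355 / (1 × 36.42 × 2.013^(2/3))]² = 0.00841.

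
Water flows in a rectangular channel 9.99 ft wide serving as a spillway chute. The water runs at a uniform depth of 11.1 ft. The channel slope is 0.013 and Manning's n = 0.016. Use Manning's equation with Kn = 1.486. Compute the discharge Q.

Q = 2680 ft³/s

Flow area A = b·y = 9.99 × 11.1 = 110.9 ft². Wetted perimeter P = b + 2y = 9.99 + 2×11.1 = 32.19 ft.
Hydraulic radius R = A/P = 110.9/32.19 = 3.445 ft.
Manning's equation: Q = (1.486/n) A R^(2/3) S^(1/2) = (1.486/0.016) × 110.9 × 3.445^(2/3) × 0.013^(1/2) = 2680 ft³/s.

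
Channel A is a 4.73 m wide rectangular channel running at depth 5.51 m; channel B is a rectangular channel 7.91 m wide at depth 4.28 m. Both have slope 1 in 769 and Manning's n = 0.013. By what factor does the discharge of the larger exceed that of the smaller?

1.5

Channel A: Flow area A = b·y = 4.73 × 5.51 = 26.06 m². Wetted perimeter P = b + 2y = 4.73 + 2×5.51 = 15.75 m. Hydraulic radius R = A/P = 26.06/15.75 = 1.655 m. Q_A = (1/0.013)·26.06·1.655^(2/3)·√0.0013 = 101.1 m³/s.
Channel B: Flow area A = b·y = 7.91 × 4.28 = 33.85 m². Wetted perimeter P = b + 2y = 7.91 + 2×4.28 = 16.47 m. Hydraulic radius R = A/P = 33.85/16.47 = 2.056 m. Q_B = (1/0.013)·33.85·2.056^(2/3)·√0.0013 = 151.8 m³/s.
The larger discharge is 151.8 m³/s and the smaller is 101.1 m³/s; the ratio is 1.5.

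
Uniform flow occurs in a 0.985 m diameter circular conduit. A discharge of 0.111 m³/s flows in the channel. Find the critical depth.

y_c = 0.185 m

At critical depth, Q² T / (g A³) = 1, i.e. A³/T = Q²/g = 0.111²/9.81 = 0.001256.
Try y = 0.227 m: A³/T = 0.002821 — high.
Try y = 0.151 m: A³/T = 0.0005703 — low.
Try y = 0.185 m: A³/T = 0.001267 — matches.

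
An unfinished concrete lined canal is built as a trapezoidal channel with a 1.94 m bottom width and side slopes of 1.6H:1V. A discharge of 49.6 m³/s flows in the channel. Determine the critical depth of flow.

At critical depth, Q² T / (g A³) = 1, i.e. A³/T = Q²/g = 49.6²/9.81 = 250.8.
Trying y = 2.81 m: A³/T = 541.1 — high.
Trying y = 1.89 m: A³/T = 103.4 — low.
Trying y = 2.34 m: A³/T = 249.6 — close enough.

y_c = 2.34 m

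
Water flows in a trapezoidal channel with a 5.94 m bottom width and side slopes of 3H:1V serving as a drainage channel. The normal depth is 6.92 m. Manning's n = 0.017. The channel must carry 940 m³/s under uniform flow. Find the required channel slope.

S = 0.0013

With bottom width b = 5.94 m and side slope z = 3: A = (b + zy)y = (5.94 + 3×6.92)×6.92 = 184.8 m²; P = b + 2y√(1+z²) = 5.94 + 2×6.92×3.162 = 49.71 m.
Hydraulic radius R = A/P = 184.8/49.71 = 3.717 m.
From Manning's equation, S = [nQ / (1 A R^(2/3))]² = [0.017 × 940 / (1 × 184.8 × 3.717^(2/3))]² = 0.0013.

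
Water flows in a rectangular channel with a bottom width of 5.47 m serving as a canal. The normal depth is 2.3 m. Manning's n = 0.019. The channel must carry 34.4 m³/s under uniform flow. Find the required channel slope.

Flow area A = b·y = 5.47 × 2.3 = 12.58 m². Wetted perimeter P = b + 2y = 5.47 + 2×2.3 = 10.07 m.
Hydraulic radius R = A/P = 12.58/10.07 = 1.249 m.
From Manning's equation, S = [nQ / (1 A R^(2/3))]² = [0.019 × 34.4 / (1 × 12.58 × 1.249^(2/3))]² = 0.00201.

S = 0.00201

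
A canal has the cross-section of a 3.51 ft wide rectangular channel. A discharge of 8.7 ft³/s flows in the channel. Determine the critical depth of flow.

y_c = 0.576 ft

For a rectangular channel, critical depth y_c = (q²/g)^(1/3) where q = Q/b = 8.7/3.51 = 2.479 ft²/s.
So y_c = (2.479²/32.2)^(1/3) = 0.576 ft.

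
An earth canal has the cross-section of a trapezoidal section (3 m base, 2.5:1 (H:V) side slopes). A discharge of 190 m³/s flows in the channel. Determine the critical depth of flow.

At critical depth, Q² T / (g A³) = 1, i.e. A³/T = Q²/g = 190²/9.81 = 3680.
Trying y = 3 m: A³/T = 1736 — short.
Trying y = 3.57 m: A³/T = 3701 — matches.

y_c = 3.57 m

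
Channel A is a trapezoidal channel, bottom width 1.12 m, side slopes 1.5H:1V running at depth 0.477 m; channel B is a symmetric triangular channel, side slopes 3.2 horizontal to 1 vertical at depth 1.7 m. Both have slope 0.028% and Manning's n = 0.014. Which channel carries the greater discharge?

Channel A: With bottom width b = 1.12 m and side slope z = 1.5: A = (b + zy)y = (1.12 + 1.5×0.477)×0.477 = 0.8755 m²; P = b + 2y√(1+z²) = 1.12 + 2×0.477×1.803 = 2.84 m. Hydraulic radius R = A/P = 0.8755/2.84 = 0.3083 m. Q_A = (1/0.014)·0.8755·0.3083^(2/3)·√0.00028 = 0.4776 m³/s.
Channel B: For a triangular section with side slope z = 3.2: A = zy² = 3.2×1.7² = 9.248 m²; P = 2y√(1+z²) = 2×1.7×3.353 = 11.4 m. Hydraulic radius R = A/P = 9.248/11.4 = 0.8113 m. Q_B = (1/0.014)·9.248·0.8113^(2/3)·√0.00028 = 9.615 m³/s.
Q_A = 0.4776 m³/s vs Q_B = 9.615 m³/s, so channel B carries more.

channel B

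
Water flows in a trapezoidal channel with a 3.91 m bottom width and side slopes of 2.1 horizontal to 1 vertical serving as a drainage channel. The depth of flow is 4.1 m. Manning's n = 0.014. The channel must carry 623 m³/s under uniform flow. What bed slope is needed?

With bottom width b = 3.91 m and side slope z = 2.1: A = (b + zy)y = (3.91 + 2.1×4.1)×4.1 = 51.33 m²; P = b + 2y√(1+z²) = 3.91 + 2×4.1×2.326 = 22.98 m.
Hydraulic radius R = A/P = 51.33/22.98 = 2.234 m.
From Manning's equation, S = [nQ / (1 A R^(2/3))]² = [0.014 × 623 / (1 × 51.33 × 2.234^(2/3))]² = 0.00989.

S = 0.00989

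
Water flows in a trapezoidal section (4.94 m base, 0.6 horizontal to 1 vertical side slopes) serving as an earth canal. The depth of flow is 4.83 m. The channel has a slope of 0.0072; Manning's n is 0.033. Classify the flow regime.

With bottom width b = 4.94 m and side slope z = 0.6: A = (b + zy)y = (4.94 + 0.6×4.83)×4.83 = 37.86 m²; P = b + 2y√(1+z²) = 4.94 + 2×4.83×1.166 = 16.21 m.
Hydraulic radius R = A/P = 37.86/16.21 = 2.336 m.
V = (1/n) R^(2/3) √S = (1/0.033) × 2.336^(2/3) × √0.0072 = 4.527 m/s. Hydraulic depth D_h = A/T = 37.86/10.74 = 3.526 m.
Froude number Fr = V/√(g·D_h) = 4.527/√(9.81×3.526) = 0.77, which is less than 1, so the flow is subcritical.

subcritical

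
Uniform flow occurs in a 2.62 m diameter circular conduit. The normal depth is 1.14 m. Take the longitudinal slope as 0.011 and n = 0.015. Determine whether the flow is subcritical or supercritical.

For a circular section of diameter D = 2.62 m at depth y = 1.14 m, the central angle is θ = 2 arccos(1 − 2y/D) = 2.881 rad. Then A = (D²/8)(θ − sin θ) = 2.251 m² and P = Dθ/2 = 3.775 m.
Hydraulic radius R = A/P = 2.251/3.775 = 0.5965 m.
V = (1/n) R^(2/3) √S = (1/0.015) × 0.5965^(2/3) × √0.011 = 4.955 m/s. Hydraulic depth D_h = A/T = 2.251/2.598 = 0.8667 m.
Froude number Fr = V/√(g·D_h) = 4.955/√(9.81×0.8667) = 1.7, which is greater than 1, so the flow is supercritical.

supercritical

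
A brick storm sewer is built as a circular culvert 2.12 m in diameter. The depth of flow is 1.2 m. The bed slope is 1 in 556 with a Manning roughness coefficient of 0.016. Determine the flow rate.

For a circular section of diameter D = 2.12 m at depth y = 1.2 m, the central angle is θ = 2 arccos(1 − 2y/D) = 3.407 rad. Then A = (D²/8)(θ − sin θ) = 2.061 m² and P = Dθ/2 = 3.611 m.
Hydraulic radius R = A/P = 2.061/3.611 = 0.5707 m.
Manning's equation: Q = (1/n) A R^(2/3) S^(1/2) = (1/0.016) × 2.061 × 0.5707^(2/3) × 0.001799^(1/2) = 3.76 m³/s.

Q = 3.76 m³/s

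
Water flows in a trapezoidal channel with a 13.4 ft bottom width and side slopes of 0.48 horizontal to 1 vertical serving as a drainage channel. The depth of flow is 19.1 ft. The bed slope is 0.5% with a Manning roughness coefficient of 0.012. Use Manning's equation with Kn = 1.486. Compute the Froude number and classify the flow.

With bottom width b = 13.4 ft and side slope z = 0.48: A = (b + zy)y = (13.4 + 0.48×19.1)×19.1 = 431 ft²; P = b + 2y√(1+z²) = 13.4 + 2×19.1×1.109 = 55.77 ft.
Hydraulic radius R = A/P = 431/55.77 = 7.729 ft.
V = (1.486/n) R^(2/3) √S = (1.486/0.012) × 7.729^(2/3) × √0.005 = 34.23 ft/s. Hydraulic depth D_h = A/T = 431/31.74 = 13.58 ft.
Froude number Fr = V/√(g·D_h) = 34.23/√(32.2×13.58) = 1.64, which is greater than 1, so the flow is supercritical.

supercritical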